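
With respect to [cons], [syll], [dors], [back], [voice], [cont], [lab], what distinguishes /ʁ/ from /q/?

/ʁ/ (voiced uvular fricative) and /q/ (voiceless uvular stop) agree on [+consonantal], [-syllabic], [+dorsal], [+back], [-labial]. They differ on [voice] (/ʁ/ [+], /q/ [-]), [continuant] (/ʁ/ [+], /q/ [-]).

[voice], [continuant]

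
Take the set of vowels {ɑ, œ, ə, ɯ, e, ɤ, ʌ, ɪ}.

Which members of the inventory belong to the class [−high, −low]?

The [−high] segments are /ɑ, œ, ə, e, ɤ, ʌ/.
Within that set, [−low] leaves /œ, ə, e, ɤ, ʌ/.

œ, ə, e, ɤ, ʌ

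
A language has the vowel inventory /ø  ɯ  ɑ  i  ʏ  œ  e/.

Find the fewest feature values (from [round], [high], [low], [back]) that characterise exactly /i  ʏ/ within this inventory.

[+high, −back]

/i, ʏ/ are all [+high], [−back], and no other segment in the inventory matches both values. Dropping any one of them over-generates: [−back] alone would also admit /ø, œ, e/; [+high] alone would also admit /ɯ/. No other single listed feature picks out exactly this set either, so fewer than two features will not do.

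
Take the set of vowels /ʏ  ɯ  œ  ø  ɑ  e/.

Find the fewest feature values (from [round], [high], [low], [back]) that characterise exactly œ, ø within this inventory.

The class [-high], [+round] has exactly /œ, ø/ as its extension in this inventory. No smaller conjunction from the listed features achieves this: [+round] alone would also admit /ʏ/; [-high] alone would also admit /ɑ, e/; and checking the remaining single features turns up none with this extension.

[-high, +round]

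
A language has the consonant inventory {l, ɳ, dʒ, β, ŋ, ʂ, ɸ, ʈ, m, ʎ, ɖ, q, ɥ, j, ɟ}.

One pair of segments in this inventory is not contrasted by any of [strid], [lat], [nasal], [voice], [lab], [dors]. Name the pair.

Both /j/ and /ɟ/ are [−strident], [−lateral], [−nasal], [+voice], [−labial], [+dorsal]. Since the list omits [sonorant] and [continuant] — which do distinguish the palatal glide from the voiced palatal stop — this pair collapses; all other pairs remain distinct.

j, ɟ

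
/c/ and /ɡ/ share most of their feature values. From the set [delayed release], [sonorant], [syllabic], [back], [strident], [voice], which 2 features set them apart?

The two segments share [−delayed release], [−sonorant], [−syllabic], [−strident]. The only features from the list on which they differ: /c/ is [−voice] while /ɡ/ is [+voice]; /c/ is [−back] while /ɡ/ is [+back].

[voice], [back]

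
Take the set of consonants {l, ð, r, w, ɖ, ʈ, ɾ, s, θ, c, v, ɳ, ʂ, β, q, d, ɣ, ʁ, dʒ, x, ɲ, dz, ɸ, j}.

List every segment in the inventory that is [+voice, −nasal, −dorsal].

l, ð, r, ɖ, ɾ, v, β, d, dʒ, dz

Checking each segment against [+voice], [−nasal], [−dorsal]: /l/ (alveolar lateral approximant), /ð/ (voiced dental fricative), /r/ (alveolar trill), /ɖ/ (voiced retroflex stop), /ɾ/ (alveolar tap), /v/ (voiced labiodental fricative), among others, satisfy every feature; every other segment in the inventory fails at least one.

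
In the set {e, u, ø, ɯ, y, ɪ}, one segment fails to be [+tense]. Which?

/ɯ, y, ø, u, e/ are all [+tense]; /ɪ/ (high front unrounded lax vowel) is [−tense].

ɪ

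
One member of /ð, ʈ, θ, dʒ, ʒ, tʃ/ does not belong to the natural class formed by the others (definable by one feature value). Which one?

ʈ

The remaining segments after removing /ʈ/ share [+distributed]; /ʈ/ (voiceless retroflex stop) is [−distributed]. For every other candidate removal, the leftover set fails to share any single feature value that the removed segment lacks.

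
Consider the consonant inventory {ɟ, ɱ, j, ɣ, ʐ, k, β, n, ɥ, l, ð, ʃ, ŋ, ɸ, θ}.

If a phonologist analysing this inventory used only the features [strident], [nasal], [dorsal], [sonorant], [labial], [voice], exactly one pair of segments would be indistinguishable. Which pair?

/ɟ/ (voiced palatal stop) and /ɣ/ (voiced velar fricative) are both [−strident], [−nasal], [+dorsal], [−sonorant], [−labial], [+voice], so none of the listed features separates them. (They do differ in [continuant] and [back], which are not among the given features.) Every other pair in the inventory differs on at least one listed feature.

ɟ, ɣ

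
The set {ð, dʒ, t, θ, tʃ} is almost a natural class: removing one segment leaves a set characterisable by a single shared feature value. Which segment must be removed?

t

[distributed] groups all but one: /tʃ, ð, θ, dʒ/ share [+distributed] while /t/ (voiceless alveolar stop) alone is [-distributed]. Removing any other segment would not leave a single-feature class that excludes it.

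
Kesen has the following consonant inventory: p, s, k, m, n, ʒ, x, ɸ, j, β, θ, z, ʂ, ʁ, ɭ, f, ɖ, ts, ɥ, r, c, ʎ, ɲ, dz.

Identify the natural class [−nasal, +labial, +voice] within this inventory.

Eliminate segments failing any feature: /p, ɸ, f/ are [−voice]; /s, k, ʒ, x, j, θ, z, ʂ, ʁ, ɭ, ɖ, ts, r, c, ʎ, dz/ are [−labial]; /m, n, ɲ/ are [+nasal]. The remaining /β, ɥ/ satisfy [−nasal], [+labial], [+voice].

β, ɥ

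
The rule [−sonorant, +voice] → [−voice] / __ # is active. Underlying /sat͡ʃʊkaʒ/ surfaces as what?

[sat͡ʃʊkaʃ]

Only the final segment /ʒ/ is both word-final and matches the structural description. It is a voiced postalveolar fricative, so [−sonorant, +voice] holds; changing it to [−voice] with all other features held fixed yields /ʃ/ (voiceless postalveolar fricative). No other segment meets both the structural description and the environment, so the output is [sat͡ʃʊkaʃ].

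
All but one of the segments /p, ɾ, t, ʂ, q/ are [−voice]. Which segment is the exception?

ɾ

Every segment except /ɾ/ is [−voice]. /ɾ/ (alveolar tap) is [+voice], so it is the exception.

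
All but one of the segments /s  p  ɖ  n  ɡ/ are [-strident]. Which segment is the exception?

/n, p, ɖ, ɡ/ are all [-strident]; /s/ (voiceless alveolar fricative) is [+strident].

s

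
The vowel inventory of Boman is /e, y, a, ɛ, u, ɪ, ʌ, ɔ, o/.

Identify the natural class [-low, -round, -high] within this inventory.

e, ɛ, ʌ

The [-low] segments are /e, y, ɛ, u, ɪ, ʌ, ɔ, o/.
Of those, [-round] gives /e, ɛ, ɪ, ʌ/.
Within that set, [-high] leaves /e, ɛ, ʌ/.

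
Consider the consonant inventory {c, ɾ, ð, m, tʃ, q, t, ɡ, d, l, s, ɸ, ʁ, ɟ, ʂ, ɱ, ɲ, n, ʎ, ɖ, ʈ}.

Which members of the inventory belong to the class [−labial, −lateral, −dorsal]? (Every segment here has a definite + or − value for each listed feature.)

Checking each segment against [−labial], [−lateral], [−dorsal]: /ɾ/ (alveolar tap), /ð/ (voiced dental fricative), /tʃ/ (voiceless postalveolar affricate), /t/ (voiceless alveolar stop), /d/ (voiced alveolar stop), /s/ (voiceless alveolar fricative), among others, satisfy every feature; every other segment in the inventory fails at least one.

ɾ, ð, tʃ, t, d, s, ʂ, n, ɖ, ʈ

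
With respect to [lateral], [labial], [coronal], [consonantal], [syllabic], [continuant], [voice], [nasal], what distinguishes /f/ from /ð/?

/f/ is the voiceless labiodental fricative and /ð/ is the voiced dental fricative. Both are [−lateral], [+consonantal], [−syllabic], [+continuant], [−nasal]. /f/ is [−voice] while /ð/ is [+voice]; /f/ is [+labial] while /ð/ is [−labial]; /f/ is [−coronal] while /ð/ is [+coronal], so the distinguishing features are [voice], [labial], [coronal].

[voice], [labial], [coronal]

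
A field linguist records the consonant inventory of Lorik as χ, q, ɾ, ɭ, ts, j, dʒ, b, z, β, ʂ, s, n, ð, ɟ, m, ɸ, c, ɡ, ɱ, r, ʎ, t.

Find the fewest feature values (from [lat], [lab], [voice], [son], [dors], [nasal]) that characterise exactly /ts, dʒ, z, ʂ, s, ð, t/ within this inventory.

[−son, −lab, −dors]

Every target segment is [−sonorant], [−labial], [−dorsal]; each remaining inventory member fails at least one of these. Each conjunct is needed — [−labial, −dorsal] alone would also admit /ɾ, ɭ, n, r/; [−sonorant, −dorsal] alone would also admit /b, β, ɸ/; [−sonorant, −labial] alone would also admit /χ, q, ɟ, c, …/ — and no other combination of two listed features has exactly this extension, so three is the minimum.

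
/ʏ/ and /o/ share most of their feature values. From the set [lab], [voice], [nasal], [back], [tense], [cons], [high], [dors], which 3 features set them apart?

/ʏ/ is the high front rounded lax vowel and /o/ is the mid back rounded tense vowel. Both are [+labial], [+voice], [−nasal], [−consonantal], [+dorsal]. /ʏ/ is [+high] while /o/ is [−high]; /ʏ/ is [−back] while /o/ is [+back]; /ʏ/ is [−tense] while /o/ is [+tense], so the distinguishing features are [high], [back], [tense].

[high], [back], [tense]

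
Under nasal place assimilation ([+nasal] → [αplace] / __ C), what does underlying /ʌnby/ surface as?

[ʌmby]

In /ʌnby/, the nasal /n/ precedes /b/, which is [+labial]. The nasal assimilates in place, becoming the [+labial] nasal /m/. The surface form is [ʌmby].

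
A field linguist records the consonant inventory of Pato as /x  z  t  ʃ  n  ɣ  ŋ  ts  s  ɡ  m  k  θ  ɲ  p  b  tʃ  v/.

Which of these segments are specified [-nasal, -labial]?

Checking each segment against [-nasal], [-labial]: /x/ (voiceless velar fricative), /z/ (voiced alveolar fricative), /t/ (voiceless alveolar stop), /ʃ/ (voiceless postalveolar fricative), /ɣ/ (voiced velar fricative), /ts/ (voiceless alveolar affricate), among others, satisfy every feature; every other segment in the inventory fails at least one.

x, z, t, ʃ, ɣ, ts, s, ɡ, k, θ, tʃ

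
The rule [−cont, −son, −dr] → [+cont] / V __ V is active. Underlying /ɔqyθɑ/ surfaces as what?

The only segment in the rule's environment that also matches [−cont, −son, −dr] is /q/. Applying [+continuant] turns the voiceless uvular stop into /χ/ (voiceless uvular fricative), giving [ɔχyθɑ].

[ɔχyθɑ]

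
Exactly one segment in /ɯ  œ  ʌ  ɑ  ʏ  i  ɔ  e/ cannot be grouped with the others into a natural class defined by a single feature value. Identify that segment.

/ʏ, e, ɔ, ʌ, œ, i, ɯ/ are all [−low], but /ɑ/ (low back unrounded vowel) is [+low]. No other single segment can be removed to leave a set sharing one feature value that the removed segment lacks, so /ɑ/ is the odd one out.

ɑ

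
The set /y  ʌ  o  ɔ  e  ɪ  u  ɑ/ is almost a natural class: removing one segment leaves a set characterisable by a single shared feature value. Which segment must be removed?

/ɪ, u, ɔ, e, y, ʌ, o/ are all [−low], but /ɑ/ (low back unrounded vowel) is [+low]. No other single segment can be removed to leave a set sharing one feature value that the removed segment lacks, so /ɑ/ is the odd one out.

ɑ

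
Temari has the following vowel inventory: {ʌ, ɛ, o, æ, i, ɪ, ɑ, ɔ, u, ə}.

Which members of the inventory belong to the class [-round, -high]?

ʌ, ɛ, æ, ɑ, ə

First, the [-round] segments are /ʌ, ɛ, æ, i, ɪ, ɑ, ə/.
Within that set, [-high] leaves /ʌ, ɛ, æ, ɑ, ə/.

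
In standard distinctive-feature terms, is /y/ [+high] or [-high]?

[+high]

/y/ is the high front rounded tense vowel. The feature [high] marks segments produced with the tongue body raised; /y/ has this property, so it is [+high].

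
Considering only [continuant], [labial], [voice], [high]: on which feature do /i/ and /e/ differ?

/i/ is the high front unrounded tense vowel and /e/ is the mid front unrounded tense vowel. Both are [+continuant], [−labial], [+voice]. /i/ is [+high] while /e/ is [−high], so the distinguishing feature is [high].

[high]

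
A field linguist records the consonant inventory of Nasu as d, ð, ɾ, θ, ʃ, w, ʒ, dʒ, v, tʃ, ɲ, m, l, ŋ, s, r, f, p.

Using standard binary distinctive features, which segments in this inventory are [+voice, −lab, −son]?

d, ð, ʒ, dʒ

Checking each segment against [+voice], [−labial], [−sonorant]: /d/ (voiced alveolar stop), /ð/ (voiced dental fricative), /ʒ/ (voiced postalveolar fricative), /dʒ/ (voiced postalveolar affricate) satisfy every feature; every other segment in the inventory fails at least one.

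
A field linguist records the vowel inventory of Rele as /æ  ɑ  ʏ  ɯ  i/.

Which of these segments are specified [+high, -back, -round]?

i

Among the inventory, the [+high] segments are /ʏ, ɯ, i/.
Among these, [-back] gives /ʏ, i/.
Among these, [-round] leaves /i/.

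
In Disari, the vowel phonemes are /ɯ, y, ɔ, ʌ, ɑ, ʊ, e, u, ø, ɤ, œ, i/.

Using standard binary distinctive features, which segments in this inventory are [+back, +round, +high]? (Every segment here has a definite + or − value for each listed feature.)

Eliminate segments failing any feature: /ɯ, ʌ, ɑ, ɤ/ are [−round]; /y, e, ø, œ, i/ are [−back]; /ɔ/ is [−high]. The remaining /ʊ, u/ satisfy [+back], [+round], [+high].

ʊ, u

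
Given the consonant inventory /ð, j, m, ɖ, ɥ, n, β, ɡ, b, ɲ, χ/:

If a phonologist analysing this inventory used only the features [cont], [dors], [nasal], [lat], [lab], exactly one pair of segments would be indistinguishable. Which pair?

On the given features, /j/ and /χ/ have an identical profile: [+continuant], [+dorsal], [−nasal], [−lateral], [−labial]. No other two segments in the inventory coincide on all 5 features. (They do differ in [sonorant], [voice], [high] and [back], which are not among the given features.)

j, χ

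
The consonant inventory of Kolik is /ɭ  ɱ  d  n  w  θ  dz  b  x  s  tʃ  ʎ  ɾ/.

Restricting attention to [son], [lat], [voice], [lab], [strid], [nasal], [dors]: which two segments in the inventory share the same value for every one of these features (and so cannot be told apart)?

tʃ, s

/tʃ/ (voiceless postalveolar affricate) and /s/ (voiceless alveolar fricative) are both [−sonorant], [−lateral], [−voice], [−labial], [+strident], [−nasal], [−dorsal], so none of the listed features separates them. (They do differ in [continuant], [anterior] and [distributed], which are not among the given features.) Every other pair in the inventory differs on at least one listed feature.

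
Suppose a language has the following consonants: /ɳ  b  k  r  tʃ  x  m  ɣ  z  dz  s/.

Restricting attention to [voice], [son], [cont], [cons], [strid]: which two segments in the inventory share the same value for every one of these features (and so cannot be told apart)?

On the given features, /ɳ/ and /m/ have an identical profile: [+voice], [+sonorant], [−continuant], [+consonantal], [−strident]. No other two segments in the inventory coincide on all 5 features. (They do differ in [labial] and [coronal], which are not among the given features.)

ɳ, m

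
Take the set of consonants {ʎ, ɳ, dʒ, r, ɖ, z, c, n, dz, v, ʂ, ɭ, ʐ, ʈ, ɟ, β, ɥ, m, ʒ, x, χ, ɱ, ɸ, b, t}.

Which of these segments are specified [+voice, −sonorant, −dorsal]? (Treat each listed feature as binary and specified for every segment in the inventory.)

dʒ, ɖ, z, dz, v, ʐ, β, ʒ, b

Eliminate segments failing any feature: /ʎ, ɳ, r, n, ɭ, ɥ, m, ɱ/ are [+sonorant]; /c, ʂ, ʈ, x, χ, ɸ, t/ are [−voice]; /ɟ/ is [+dorsal]. The remaining /dʒ, ɖ, z, dz, v, ʐ, β, ʒ, b/ satisfy [+voice], [−sonorant], [−dorsal].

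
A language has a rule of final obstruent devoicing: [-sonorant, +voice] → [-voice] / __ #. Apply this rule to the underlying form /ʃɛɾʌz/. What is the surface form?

[ʃɛɾʌs]

Only the final segment /z/ is both word-final and matches the structural description. It is a voiced alveolar fricative, so [-sonorant, +voice] holds; changing it to [-voice] with all other features held fixed yields /s/ (voiceless alveolar fricative). No other segment meets both the structural description and the environment, so the output is [ʃɛɾʌs].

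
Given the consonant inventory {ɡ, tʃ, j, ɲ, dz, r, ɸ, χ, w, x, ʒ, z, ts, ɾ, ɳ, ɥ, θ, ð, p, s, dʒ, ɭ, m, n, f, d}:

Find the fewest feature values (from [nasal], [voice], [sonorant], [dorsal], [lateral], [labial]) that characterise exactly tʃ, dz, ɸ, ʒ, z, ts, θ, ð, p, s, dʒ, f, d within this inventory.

[−sonorant, −dorsal]

Every target segment is [−sonorant], [−dorsal]; each remaining inventory member fails at least one of these. Each conjunct is needed — [−dorsal] alone would also admit /r, ɾ, ɳ, ɭ, …/; [−sonorant] alone would also admit /ɡ, χ, x/ — and no other single listed feature has exactly this extension, so two is the minimum.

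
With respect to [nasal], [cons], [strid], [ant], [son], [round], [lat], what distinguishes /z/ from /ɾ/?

[sonorant], [strident]

The two segments share [−nasal], [+consonantal], [+anterior], [−round], [−lateral]. The only features from the list on which they differ: /z/ is [−sonorant] while /ɾ/ is [+sonorant]; /z/ is [+strident] while /ɾ/ is [−strident].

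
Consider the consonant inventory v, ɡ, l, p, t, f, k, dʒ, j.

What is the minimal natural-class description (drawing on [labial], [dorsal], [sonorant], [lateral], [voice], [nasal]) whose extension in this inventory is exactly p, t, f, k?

/p, t, f, k/ are exactly the [−voice] segments in the inventory, so a single feature suffices.

[−voice]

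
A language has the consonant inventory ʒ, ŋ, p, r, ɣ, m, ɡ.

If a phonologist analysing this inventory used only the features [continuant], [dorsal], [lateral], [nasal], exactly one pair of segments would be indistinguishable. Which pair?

Both /ʒ/ and /r/ are [+continuant], [-dorsal], [-lateral], [-nasal]. Since the list omits [sonorant], [strident] and [anterior] — which do distinguish the voiced postalveolar fricative from the alveolar trill — this pair collapses; all other pairs remain distinct.

ʒ, r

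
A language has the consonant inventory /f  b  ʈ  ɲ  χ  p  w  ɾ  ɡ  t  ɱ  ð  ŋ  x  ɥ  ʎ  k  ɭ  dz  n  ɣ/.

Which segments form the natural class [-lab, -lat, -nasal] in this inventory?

Checking each segment against [-labial], [-lateral], [-nasal]: /ʈ/ (voiceless retroflex stop), /χ/ (voiceless uvular fricative), /ɾ/ (alveolar tap), /ɡ/ (voiced velar stop), /t/ (voiceless alveolar stop), /ð/ (voiced dental fricative), among others, satisfy every feature; every other segment in the inventory fails at least one.

ʈ, χ, ɾ, ɡ, t, ð, x, k, dz, ɣ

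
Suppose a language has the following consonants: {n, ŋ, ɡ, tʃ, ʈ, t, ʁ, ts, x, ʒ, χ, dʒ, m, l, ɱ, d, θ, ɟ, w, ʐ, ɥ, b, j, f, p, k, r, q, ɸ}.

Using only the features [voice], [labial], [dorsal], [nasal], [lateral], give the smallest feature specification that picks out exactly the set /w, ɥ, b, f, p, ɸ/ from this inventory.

[−nasal, +labial]

The class [−nasal], [+labial] has exactly /w, ɥ, b, f, p, ɸ/ as its extension in this inventory. No smaller conjunction from the listed features achieves this: [+labial] alone would also admit /m, ɱ/; [−nasal] alone would also admit /ɡ, tʃ, ʈ, t, …/; and checking the remaining single features turns up none with this extension.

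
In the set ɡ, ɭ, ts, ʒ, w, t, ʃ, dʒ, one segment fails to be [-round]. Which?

w

/w/ is the labial-velar glide, which is [+round]; the rest — /t, ts, ʒ, ɭ, dʒ, ʃ, ɡ/ — are [-round].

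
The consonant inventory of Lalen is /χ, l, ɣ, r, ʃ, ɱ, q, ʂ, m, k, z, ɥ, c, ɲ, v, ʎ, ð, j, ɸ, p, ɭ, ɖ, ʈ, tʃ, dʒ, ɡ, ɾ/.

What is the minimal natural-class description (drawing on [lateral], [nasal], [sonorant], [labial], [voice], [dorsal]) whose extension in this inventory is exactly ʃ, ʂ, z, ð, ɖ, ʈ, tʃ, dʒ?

The class [−sonorant], [−labial], [−dorsal] has exactly /ʃ, ʂ, z, ð, ɖ, ʈ, tʃ, dʒ/ as its extension in this inventory. No smaller conjunction from the listed features achieves this: [−labial, −dorsal] alone would also admit /l, r, ɭ, ɾ/; [−sonorant, −dorsal] alone would also admit /v, ɸ, p/; [−sonorant, −labial] alone would also admit /χ, ɣ, q, k, …/; and checking the remaining two-feature bundles turns up none with this extension.

[−sonorant, −labial, −dorsal]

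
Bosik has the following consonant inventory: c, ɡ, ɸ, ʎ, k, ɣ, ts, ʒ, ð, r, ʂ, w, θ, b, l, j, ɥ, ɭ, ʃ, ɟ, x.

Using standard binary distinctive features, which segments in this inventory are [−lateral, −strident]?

c, ɡ, ɸ, k, ɣ, ð, r, w, θ, b, j, ɥ, ɟ, x

Checking each segment against [−lateral], [−strident]: /c/ (voiceless palatal stop), /ɡ/ (voiced velar stop), /ɸ/ (voiceless bilabial fricative), /k/ (voiceless velar stop), /ɣ/ (voiced velar fricative), /ð/ (voiced dental fricative), among others, satisfy every feature; every other segment in the inventory fails at least one.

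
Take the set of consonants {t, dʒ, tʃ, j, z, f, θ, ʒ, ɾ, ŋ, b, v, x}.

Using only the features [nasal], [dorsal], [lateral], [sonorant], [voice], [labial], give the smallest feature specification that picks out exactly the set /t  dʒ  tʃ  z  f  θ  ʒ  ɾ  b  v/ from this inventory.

The target set is precisely the extension of [−dorsal] in this inventory.

[−dorsal]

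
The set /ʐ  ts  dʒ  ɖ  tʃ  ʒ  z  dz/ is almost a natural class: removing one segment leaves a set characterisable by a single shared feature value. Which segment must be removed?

ɖ

/z, dʒ, tʃ, ts, dz, ʐ, ʒ/ are all [+strident], but /ɖ/ (voiced retroflex stop) is [-strident]. No other single segment can be removed to leave a set sharing one feature value that the removed segment lacks, so /ɖ/ is the odd one out.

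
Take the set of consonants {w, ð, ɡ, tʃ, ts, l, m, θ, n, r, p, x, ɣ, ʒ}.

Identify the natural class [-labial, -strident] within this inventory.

ð, ɡ, l, θ, n, r, x, ɣ

Among the inventory, the [-labial] segments are /ð, ɡ, tʃ, ts, l, θ, n, r, x, ɣ, ʒ/.
Then [-strident] leaves /ð, ɡ, l, θ, n, r, x, ɣ/.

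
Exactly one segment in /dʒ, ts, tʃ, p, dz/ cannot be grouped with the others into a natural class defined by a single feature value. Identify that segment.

The remaining segments after removing /p/ share [+delayed release]; /p/ (voiceless bilabial stop) is [−delayed release]. For every other candidate removal, the leftover set fails to share any single feature value that the removed segment lacks.

p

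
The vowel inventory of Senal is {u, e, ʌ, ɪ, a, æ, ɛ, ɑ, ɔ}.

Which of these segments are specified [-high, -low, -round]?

e, ʌ, ɛ

Eliminate segments failing any feature: /u, ɪ/ are [+high]; /a, æ, ɑ/ are [+low]; /ɔ/ is [+round]. The remaining /e, ʌ, ɛ/ satisfy [-high], [-low], [-round].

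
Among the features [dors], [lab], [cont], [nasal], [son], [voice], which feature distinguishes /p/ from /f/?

[continuant]

/p/ is the voiceless bilabial stop and /f/ is the voiceless labiodental fricative. Both are [-dorsal], [+labial], [-nasal], [-sonorant], [-voice]. /p/ is [-continuant] while /f/ is [+continuant], so the distinguishing feature is [continuant].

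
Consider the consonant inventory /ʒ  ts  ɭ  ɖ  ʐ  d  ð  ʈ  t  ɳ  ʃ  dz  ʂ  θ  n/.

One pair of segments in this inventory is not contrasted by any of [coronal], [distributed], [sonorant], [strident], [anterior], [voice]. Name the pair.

Both /ɳ/ and /ɭ/ are [+coronal], [−distributed], [+sonorant], [−strident], [−anterior], [+voice]. Since the list omits [nasal] and [lateral] — which do distinguish the retroflex nasal from the retroflex lateral approximant — this pair collapses; all other pairs remain distinct.

ɳ, ɭ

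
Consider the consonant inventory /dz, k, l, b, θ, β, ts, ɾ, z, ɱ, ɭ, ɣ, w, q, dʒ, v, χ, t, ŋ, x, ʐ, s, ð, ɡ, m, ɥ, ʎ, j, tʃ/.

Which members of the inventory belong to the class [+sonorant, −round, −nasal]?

Checking each segment against [+sonorant], [−round], [−nasal]: /l/ (alveolar lateral approximant), /ɾ/ (alveolar tap), /ɭ/ (retroflex lateral approximant), /ʎ/ (palatal lateral approximant), /j/ (palatal glide) satisfy every feature; every other segment in the inventory fails at least one.

l, ɾ, ɭ, ʎ, j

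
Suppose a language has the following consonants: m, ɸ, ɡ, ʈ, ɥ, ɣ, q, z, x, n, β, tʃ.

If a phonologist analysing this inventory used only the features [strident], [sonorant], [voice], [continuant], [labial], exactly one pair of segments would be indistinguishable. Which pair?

/ʈ/ (voiceless retroflex stop) and /q/ (voiceless uvular stop) are both [-strident], [-sonorant], [-voice], [-continuant], [-labial], so none of the listed features separates them. (They do differ in [coronal] and [dorsal], which are not among the given features.) Every other pair in the inventory differs on at least one listed feature.

ʈ, q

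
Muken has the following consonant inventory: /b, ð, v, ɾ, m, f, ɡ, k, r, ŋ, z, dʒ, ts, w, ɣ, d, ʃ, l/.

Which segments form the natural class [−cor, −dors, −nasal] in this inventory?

b, v, f

Among the inventory, the [−coronal] segments are /b, v, m, f, ɡ, k, ŋ, w, ɣ/.
Then [−dorsal] gives /b, v, m, f/.
Intersecting with [−nasal] leaves /b, v, f/.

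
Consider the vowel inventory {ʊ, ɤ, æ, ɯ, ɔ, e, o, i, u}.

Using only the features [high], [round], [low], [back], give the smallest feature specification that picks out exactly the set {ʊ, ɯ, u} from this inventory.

Every target segment is [+high], [+back]; each remaining inventory member fails at least one of these. Each conjunct is needed — [+back] alone would also admit /ɤ, ɔ, o/; [+high] alone would also admit /i/ — and no other single listed feature has exactly this extension, so two is the minimum.

[+high, +back]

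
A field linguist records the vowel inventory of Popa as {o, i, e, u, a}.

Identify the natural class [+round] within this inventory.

o, u

The feature [round] marks segments produced with lip rounding. In this inventory /o, u/ have that property, so they are [+round]; /i, e, a/ are [−round].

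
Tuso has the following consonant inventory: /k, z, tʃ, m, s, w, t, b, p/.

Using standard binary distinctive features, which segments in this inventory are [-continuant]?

The feature [continuant] marks segments produced without complete oral closure. In this inventory /k, tʃ, m, t, b, p/ lack that property, so they are [-continuant]; /z, s, w/ are [+continuant].

k, tʃ, m, t, b, p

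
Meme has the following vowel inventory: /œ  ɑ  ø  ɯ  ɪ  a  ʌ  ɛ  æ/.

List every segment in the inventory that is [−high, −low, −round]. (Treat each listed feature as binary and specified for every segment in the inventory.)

ʌ, ɛ

Checking each segment against [−high], [−low], [−round]: /ʌ/ (mid back unrounded lax vowel), /ɛ/ (mid front unrounded lax vowel) satisfy every feature; every other segment in the inventory fails at least one.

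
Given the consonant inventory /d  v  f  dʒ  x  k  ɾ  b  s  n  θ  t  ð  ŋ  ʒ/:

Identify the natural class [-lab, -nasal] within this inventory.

Among the inventory, the [-labial] segments are /d, dʒ, x, k, ɾ, s, n, θ, t, ð, ŋ, ʒ/.
Then [-nasal] leaves /d, dʒ, x, k, ɾ, s, θ, t, ð, ʒ/.

d, dʒ, x, k, ɾ, s, θ, t, ð, ʒ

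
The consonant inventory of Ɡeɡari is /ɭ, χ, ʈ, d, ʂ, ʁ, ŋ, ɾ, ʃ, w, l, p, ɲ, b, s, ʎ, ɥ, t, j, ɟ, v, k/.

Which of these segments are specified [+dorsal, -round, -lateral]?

χ, ʁ, ŋ, ɲ, j, ɟ, k

Checking each segment against [+dorsal], [-round], [-lateral]: /χ/ (voiceless uvular fricative), /ʁ/ (voiced uvular fricative), /ŋ/ (velar nasal), /ɲ/ (palatal nasal), /j/ (palatal glide), /ɟ/ (voiced palatal stop), among others, satisfy every feature; every other segment in the inventory fails at least one.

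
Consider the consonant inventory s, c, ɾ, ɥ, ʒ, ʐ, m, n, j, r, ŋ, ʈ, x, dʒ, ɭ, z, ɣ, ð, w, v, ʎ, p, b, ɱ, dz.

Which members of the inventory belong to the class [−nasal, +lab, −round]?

Among the inventory, the [−nasal] segments are /s, c, ɾ, ɥ, ʒ, ʐ, j, r, ʈ, x, dʒ, ɭ, z, ɣ, ð, w, v, ʎ, p, b, dz/.
Intersecting with [+labial] gives /ɥ, w, v, p, b/.
Among these, [−round] leaves /v, p, b/.

v, p, b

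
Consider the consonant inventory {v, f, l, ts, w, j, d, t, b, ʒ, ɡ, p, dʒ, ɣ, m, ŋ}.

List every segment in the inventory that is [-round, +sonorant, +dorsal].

j, ŋ

Eliminate segments failing any feature: /v, f, ts, d, t, b, ʒ, ɡ, p, dʒ, ɣ/ are [-sonorant]; /l, m/ are [-dorsal]; /w/ is [+round]. The remaining /j, ŋ/ satisfy [-round], [+sonorant], [+dorsal].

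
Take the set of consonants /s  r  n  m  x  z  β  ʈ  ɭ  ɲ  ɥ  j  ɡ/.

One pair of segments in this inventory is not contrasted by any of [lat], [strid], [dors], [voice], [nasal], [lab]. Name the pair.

/j/ (palatal glide) and /ɡ/ (voiced velar stop) are both [-lateral], [-strident], [+dorsal], [+voice], [-nasal], [-labial], so none of the listed features separates them. (They do differ in [sonorant], [continuant] and [back], which are not among the given features.) Every other pair in the inventory differs on at least one listed feature.

j, ɡ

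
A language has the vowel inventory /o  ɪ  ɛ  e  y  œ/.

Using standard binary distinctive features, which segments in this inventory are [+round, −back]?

Eliminate segments failing any feature: /o/ is [+back]; /ɪ, ɛ, e/ are [−round]. The remaining /y, œ/ satisfy [+round], [−back].

y, œ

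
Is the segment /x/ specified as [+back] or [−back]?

[+back]

/x/ is the voiceless velar fricative. The feature [back] marks segments produced with the tongue body retracted; /x/ has this property, so it is [+back].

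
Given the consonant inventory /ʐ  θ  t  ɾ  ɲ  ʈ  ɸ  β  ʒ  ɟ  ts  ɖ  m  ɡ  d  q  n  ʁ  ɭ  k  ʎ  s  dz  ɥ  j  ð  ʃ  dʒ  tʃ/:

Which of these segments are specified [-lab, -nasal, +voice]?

First, the [-labial] segments are /ʐ, θ, t, ɾ, ɲ, ʈ, ʒ, ɟ, ts, ɖ, ɡ, d, q, n, ʁ, ɭ, k, ʎ, s, dz, j, ð, ʃ, dʒ, tʃ/.
Intersecting with [-nasal] gives /ʐ, θ, t, ɾ, ʈ, ʒ, ɟ, ts, ɖ, ɡ, d, q, ʁ, ɭ, k, ʎ, s, dz, j, ð, ʃ, dʒ, tʃ/.
Then [+voice] leaves /ʐ, ɾ, ʒ, ɟ, ɖ, ɡ, d, ʁ, ɭ, ʎ, dz, j, ð, dʒ/.

ʐ, ɾ, ʒ, ɟ, ɖ, ɡ, d, ʁ, ɭ, ʎ, dz, j, ð, dʒ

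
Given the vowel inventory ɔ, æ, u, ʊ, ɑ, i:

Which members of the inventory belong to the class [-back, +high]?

Eliminate segments failing any feature: /ɔ, u, ʊ, ɑ/ are [+back]; /æ/ is [-high]. The remaining /i/ satisfy [-back], [+high].

i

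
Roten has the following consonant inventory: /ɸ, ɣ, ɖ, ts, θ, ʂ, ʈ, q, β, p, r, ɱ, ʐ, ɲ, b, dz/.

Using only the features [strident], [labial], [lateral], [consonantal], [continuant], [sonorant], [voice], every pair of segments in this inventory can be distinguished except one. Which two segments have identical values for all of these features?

ʈ, q

Both /ʈ/ and /q/ are [-strident], [-labial], [-lateral], [+consonantal], [-continuant], [-sonorant], [-voice]. Since the list omits [coronal] and [dorsal] — which do distinguish the voiceless retroflex stop from the voiceless uvular stop — this pair collapses; all other pairs remain distinct.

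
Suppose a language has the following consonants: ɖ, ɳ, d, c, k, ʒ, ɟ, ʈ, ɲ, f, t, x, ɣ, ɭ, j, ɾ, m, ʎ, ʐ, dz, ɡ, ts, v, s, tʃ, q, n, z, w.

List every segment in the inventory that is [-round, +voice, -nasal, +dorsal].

Eliminate segments failing any feature: /ɖ, d, ʒ, ɭ, ɾ, ʐ, dz, v, z/ are [-dorsal]; /ɳ, ɲ, m, n/ are [+nasal]; /c, k, ʈ, f, t, x, ts, s, tʃ, q/ are [-voice]; /w/ is [+round]. The remaining /ɟ, ɣ, j, ʎ, ɡ/ satisfy [-round], [+voice], [-nasal], [+dorsal].

ɟ, ɣ, j, ʎ, ɡ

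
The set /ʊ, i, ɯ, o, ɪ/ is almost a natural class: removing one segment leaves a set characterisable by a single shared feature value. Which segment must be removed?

o

/ʊ, ɯ, ɪ, i/ are all [+high], but /o/ (mid back rounded tense vowel) is [-high]. No other single segment can be removed to leave a set sharing one feature value that the removed segment lacks, so /o/ is the odd one out.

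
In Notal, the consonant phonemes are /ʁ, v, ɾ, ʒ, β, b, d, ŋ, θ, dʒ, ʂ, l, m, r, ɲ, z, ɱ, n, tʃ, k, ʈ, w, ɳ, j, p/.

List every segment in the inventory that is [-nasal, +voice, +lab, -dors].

Eliminate segments failing any feature: /ʁ, ɾ, ʒ, d, dʒ, l, r, z, j/ are [-labial]; /ŋ, m, ɲ, ɱ, n, ɳ/ are [+nasal]; /θ, ʂ, tʃ, k, ʈ, p/ are [-voice]; /w/ is [+dorsal]. The remaining /v, β, b/ satisfy [-nasal], [+voice], [+labial], [-dorsal].

v, β, b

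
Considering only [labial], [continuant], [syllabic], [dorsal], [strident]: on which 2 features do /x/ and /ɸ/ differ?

[labial], [dorsal]

The two segments share [+continuant], [−syllabic], [−strident]. The only features from the list on which they differ: /x/ is [−labial] while /ɸ/ is [+labial]; /x/ is [+dorsal] while /ɸ/ is [−dorsal].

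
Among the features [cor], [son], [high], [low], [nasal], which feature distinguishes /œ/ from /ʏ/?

[high]

/œ/ is the mid front rounded lax vowel and /ʏ/ is the high front rounded lax vowel. Both are [−coronal], [+sonorant], [−low], [−nasal]. /œ/ is [−high] while /ʏ/ is [+high], so the distinguishing feature is [high].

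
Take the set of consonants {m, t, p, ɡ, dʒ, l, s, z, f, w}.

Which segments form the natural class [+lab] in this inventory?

The [+labial] segments here are /m, p, f, w/; the remaining /t, ɡ, dʒ, l, s, z/ are [−labial].

m, p, f, w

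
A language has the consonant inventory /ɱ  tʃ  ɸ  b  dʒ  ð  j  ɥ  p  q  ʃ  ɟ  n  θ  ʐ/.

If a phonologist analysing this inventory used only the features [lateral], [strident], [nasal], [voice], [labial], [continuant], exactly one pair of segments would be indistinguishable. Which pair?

j, ð

Both /j/ and /ð/ are [−lateral], [−strident], [−nasal], [+voice], [−labial], [+continuant]. Since the list omits [sonorant] and [dorsal] — which do distinguish the palatal glide from the voiced dental fricative — this pair collapses; all other pairs remain distinct.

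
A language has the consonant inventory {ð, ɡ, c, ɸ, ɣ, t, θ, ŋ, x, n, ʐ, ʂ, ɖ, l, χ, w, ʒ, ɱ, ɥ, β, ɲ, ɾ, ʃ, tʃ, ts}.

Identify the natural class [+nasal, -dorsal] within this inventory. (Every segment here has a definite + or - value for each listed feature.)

Checking each segment against [+nasal], [-dorsal]: /n/ (alveolar nasal), /ɱ/ (labiodental nasal) satisfy every feature; every other segment in the inventory fails at least one.

n, ɱ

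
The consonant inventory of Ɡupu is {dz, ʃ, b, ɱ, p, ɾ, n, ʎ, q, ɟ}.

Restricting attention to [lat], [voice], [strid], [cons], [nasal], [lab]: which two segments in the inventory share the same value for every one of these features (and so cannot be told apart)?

/ɟ/ (voiced palatal stop) and /ɾ/ (alveolar tap) are both [−lateral], [+voice], [−strident], [+consonantal], [−nasal], [−labial], so none of the listed features separates them. (They do differ in [sonorant] and [dorsal], which are not among the given features.) Every other pair in the inventory differs on at least one listed feature.

ɟ, ɾ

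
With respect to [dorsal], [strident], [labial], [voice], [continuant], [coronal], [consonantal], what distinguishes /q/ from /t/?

/q/ (voiceless uvular stop) and /t/ (voiceless alveolar stop) agree on [−strident], [−labial], [−voice], [−continuant], [+consonantal]. They differ on [coronal] (/q/ [−], /t/ [+]), [dorsal] (/q/ [+], /t/ [−]).

[coronal], [dorsal]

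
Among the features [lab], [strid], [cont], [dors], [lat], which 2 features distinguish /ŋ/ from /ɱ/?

/ŋ/ (velar nasal) and /ɱ/ (labiodental nasal) agree on [-strident], [-continuant], [-lateral]. They differ on [labial] (/ŋ/ [-], /ɱ/ [+]), [dorsal] (/ŋ/ [+], /ɱ/ [-]).

[labial], [dorsal]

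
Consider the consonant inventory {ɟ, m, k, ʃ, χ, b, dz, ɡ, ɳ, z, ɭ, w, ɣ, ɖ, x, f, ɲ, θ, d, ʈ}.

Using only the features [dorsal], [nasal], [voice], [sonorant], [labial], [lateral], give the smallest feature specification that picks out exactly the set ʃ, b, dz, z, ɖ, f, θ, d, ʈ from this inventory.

Every target segment is [−sonorant], [−dorsal]; each remaining inventory member fails at least one of these. Each conjunct is needed — [−dorsal] alone would also admit /m, ɳ, ɭ/; [−sonorant] alone would also admit /ɟ, k, χ, ɡ, …/ — and no other single listed feature has exactly this extension, so two is the minimum.

[−sonorant, −dorsal]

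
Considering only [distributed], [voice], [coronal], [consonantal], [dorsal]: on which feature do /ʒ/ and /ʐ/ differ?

[distributed]

/ʒ/ is the voiced postalveolar fricative and /ʐ/ is the voiced retroflex fricative. Both are [+voice], [+coronal], [+consonantal], [-dorsal]. /ʒ/ is [+distributed] while /ʐ/ is [-distributed], so the distinguishing feature is [distributed].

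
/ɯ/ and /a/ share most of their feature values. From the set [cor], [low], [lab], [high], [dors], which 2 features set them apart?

[high], [low]

The two segments share [−coronal], [−labial], [+dorsal]. The only features from the list on which they differ: /ɯ/ is [+high] while /a/ is [−high]; /ɯ/ is [−low] while /a/ is [+low].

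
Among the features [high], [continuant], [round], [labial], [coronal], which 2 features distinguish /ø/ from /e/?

[labial], [round]

The two segments share [-high], [+continuant], [-coronal]. The only features from the list on which they differ: /ø/ is [+labial] while /e/ is [-labial]; /ø/ is [+round] while /e/ is [-round].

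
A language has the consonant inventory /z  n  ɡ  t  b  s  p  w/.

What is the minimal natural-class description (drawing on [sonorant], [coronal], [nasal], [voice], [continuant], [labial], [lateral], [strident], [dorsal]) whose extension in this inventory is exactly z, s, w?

The target set is precisely the extension of [+continuant] in this inventory.

[+continuant]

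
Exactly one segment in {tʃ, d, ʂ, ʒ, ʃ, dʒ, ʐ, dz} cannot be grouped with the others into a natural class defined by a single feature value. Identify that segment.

d

/tʃ, ʐ, ʃ, ʒ, dz, ʂ, dʒ/ are all [+strident], but /d/ (voiced alveolar stop) is [−strident]. No other single segment can be removed to leave a set sharing one feature value that the removed segment lacks, so /d/ is the odd one out.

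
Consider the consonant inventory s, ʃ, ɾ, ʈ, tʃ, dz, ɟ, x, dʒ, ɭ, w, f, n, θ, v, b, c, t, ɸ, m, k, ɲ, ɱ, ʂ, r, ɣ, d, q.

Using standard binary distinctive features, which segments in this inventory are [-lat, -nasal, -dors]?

s, ʃ, ɾ, ʈ, tʃ, dz, dʒ, f, θ, v, b, t, ɸ, ʂ, r, d

Checking each segment against [-lateral], [-nasal], [-dorsal]: /s/ (voiceless alveolar fricative), /ʃ/ (voiceless postalveolar fricative), /ɾ/ (alveolar tap), /ʈ/ (voiceless retroflex stop), /tʃ/ (voiceless postalveolar affricate), /dz/ (voiced alveolar affricate), among others, satisfy every feature; every other segment in the inventory fails at least one.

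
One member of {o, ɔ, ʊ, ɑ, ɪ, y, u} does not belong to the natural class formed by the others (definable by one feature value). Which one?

ɑ

[low] groups all but one: /y, o, ʊ, ɔ, ɪ, u/ share [-low] while /ɑ/ (low back unrounded vowel) alone is [+low]. Removing any other segment would not leave a single-feature class that excludes it.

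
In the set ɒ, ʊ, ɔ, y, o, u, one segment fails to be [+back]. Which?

y

/ɒ, ɔ, o, u, ʊ/ are all [+back]; /y/ (high front rounded tense vowel) is [-back].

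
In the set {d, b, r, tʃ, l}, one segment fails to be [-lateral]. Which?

Every segment except /l/ is [-lateral]. /l/ (alveolar lateral approximant) is [+lateral], so it is the exception.

l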